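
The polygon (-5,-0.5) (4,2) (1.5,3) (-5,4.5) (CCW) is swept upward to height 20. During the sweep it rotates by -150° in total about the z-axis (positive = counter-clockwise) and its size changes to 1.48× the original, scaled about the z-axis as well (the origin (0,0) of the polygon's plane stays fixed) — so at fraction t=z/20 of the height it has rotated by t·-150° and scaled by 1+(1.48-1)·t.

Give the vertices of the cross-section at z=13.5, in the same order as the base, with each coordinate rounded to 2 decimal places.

Cross-section at z=13.5: (0.64,6.62) (1.56,-5.71) (3.51,-2.72) (7.14,5.33)

t = z/height = 13.5/20 = 0.675
s = 1 + (scale-1)·z/height = 1 + (1.48-1)·13.5/20 = 1.324000
θ = twist·z/height = -150°·13.5/20 = -101.2500° = -1.767146 rad
cos θ = -0.195090, sin θ = -0.980785 (intermediates below are computed at full precision and shown rounded to 5 d.p.)
v1: (-5,-0.5) → rotate → (0.48506,5.00147) → ×s → (0.64222,6.62195) → (0.64,6.62)
v2: (4,2) → rotate → (1.18121,-4.31332) → ×s → (1.56392,-5.71084) → (1.56,-5.71)
v3: (1.5,3) → rotate → (2.64972,-2.05645) → ×s → (3.50823,-2.72274) → (3.51,-2.72)
v4: (-5,4.5) → rotate → (5.38899,4.02602) → ×s → (7.13502,5.33045) → (7.14,5.33)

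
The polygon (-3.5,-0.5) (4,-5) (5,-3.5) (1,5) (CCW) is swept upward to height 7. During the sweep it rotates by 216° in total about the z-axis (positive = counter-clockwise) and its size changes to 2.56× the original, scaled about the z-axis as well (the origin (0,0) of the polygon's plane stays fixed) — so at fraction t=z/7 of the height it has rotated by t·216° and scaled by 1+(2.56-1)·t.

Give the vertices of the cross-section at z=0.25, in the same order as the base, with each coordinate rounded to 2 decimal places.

t = z/height = 0.25/7 = 0.0357143
s = 1 + (scale-1)·z/height = 1 + (2.56-1)·0.25/7 = 1.055714
θ = twist·z/height = 216°·0.25/7 = 7.7143° = 0.134640 rad
cos θ = 0.990950, sin θ = 0.134233 (intermediates below are computed at full precision and shown rounded to 5 d.p.)
v1: (-3.5,-0.5) → rotate → (-3.40121,-0.96529) → ×s → (-3.59070,-1.01907) → (-3.59,-1.02)
v2: (4,-5) → rotate → (4.63497,-4.41782) → ×s → (4.89320,-4.66395) → (4.89,-4.66)
v3: (5,-3.5) → rotate → (5.42457,-2.79716) → ×s → (5.72679,-2.95300) → (5.73,-2.95)
v4: (1,5) → rotate → (0.31978,5.08898) → ×s → (0.33760,5.37251) → (0.34,5.37)

Cross-section at z=0.25: (-3.59,-1.02) (4.89,-4.66) (5.73,-2.95) (0.34,5.37)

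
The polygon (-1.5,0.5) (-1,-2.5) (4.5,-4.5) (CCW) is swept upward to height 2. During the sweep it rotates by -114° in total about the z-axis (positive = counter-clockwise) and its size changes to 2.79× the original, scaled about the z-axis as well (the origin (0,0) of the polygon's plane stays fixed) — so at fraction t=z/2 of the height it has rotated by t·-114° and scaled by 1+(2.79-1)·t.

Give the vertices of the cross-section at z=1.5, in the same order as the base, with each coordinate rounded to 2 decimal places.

Cross-section at z=1.5: (0.89,3.59) (-6.02,1.88) (-9.68,-11.34)

t = z/height = 1.5/2 = 0.75
s = 1 + (scale-1)·z/height = 1 + (2.79-1)·1.5/2 = 2.342500
θ = twist·z/height = -114°·1.5/2 = -85.5000° = -1.492257 rad
cos θ = 0.078459, sin θ = -0.996917 (intermediates below are computed at full precision and shown rounded to 5 d.p.)
v1: (-1.5,0.5) → rotate → (0.38077,1.53461) → ×s → (0.89195,3.59481) → (0.89,3.59)
v2: (-1,-2.5) → rotate → (-2.57075,0.80077) → ×s → (-6.02199,1.87580) → (-6.02,1.88)
v3: (4.5,-4.5) → rotate → (-4.13306,-4.83919) → ×s → (-9.68170,-11.33581) → (-9.68,-11.34)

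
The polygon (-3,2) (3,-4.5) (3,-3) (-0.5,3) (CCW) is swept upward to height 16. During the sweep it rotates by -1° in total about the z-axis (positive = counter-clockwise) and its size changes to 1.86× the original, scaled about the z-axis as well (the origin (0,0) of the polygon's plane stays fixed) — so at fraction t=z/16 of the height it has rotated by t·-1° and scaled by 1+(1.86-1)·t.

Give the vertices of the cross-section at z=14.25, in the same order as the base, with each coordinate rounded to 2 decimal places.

Cross-section at z=14.25: (-5.24,3.61) (5.17,-8.03) (5.21,-5.38) (-0.80,5.31)

t = z/height = 14.25/16 = 0.890625
s = 1 + (scale-1)·z/height = 1 + (1.86-1)·14.25/16 = 1.765938
θ = twist·z/height = -1°·14.25/16 = -0.8906° = -0.015544 rad
cos θ = 0.999879, sin θ = -0.015544 (intermediates below are computed at full precision and shown rounded to 5 d.p.)
v1: (-3,2) → rotate → (-2.96855,2.04639) → ×s → (-5.24227,3.61380) → (-5.24,3.61)
v2: (3,-4.5) → rotate → (2.92969,-4.54609) → ×s → (5.17365,-8.02811) → (5.17,-8.03)
v3: (3,-3) → rotate → (2.95301,-3.04627) → ×s → (5.21482,-5.37952) → (5.21,-5.38)
v4: (-0.5,3) → rotate → (-0.45331,3.00741) → ×s → (-0.80051,5.31090) → (-0.80,5.31)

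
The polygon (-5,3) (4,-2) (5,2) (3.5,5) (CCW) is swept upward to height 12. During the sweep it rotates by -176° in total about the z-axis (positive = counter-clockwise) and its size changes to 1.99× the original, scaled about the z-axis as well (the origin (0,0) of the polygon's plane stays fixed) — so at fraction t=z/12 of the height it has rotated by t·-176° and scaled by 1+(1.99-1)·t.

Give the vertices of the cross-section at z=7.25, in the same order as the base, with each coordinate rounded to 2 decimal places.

t = z/height = 7.25/12 = 0.604167
s = 1 + (scale-1)·z/height = 1 + (1.99-1)·7.25/12 = 1.598125
θ = twist·z/height = -176°·7.25/12 = -106.3333° = -1.855867 rad
cos θ = -0.281225, sin θ = -0.959642 (intermediates below are computed at full precision and shown rounded to 5 d.p.)
v1: (-5,3) → rotate → (4.28505,3.95453) → ×s → (6.84805,6.31984) → (6.85,6.32)
v2: (4,-2) → rotate → (-3.04418,-3.27612) → ×s → (-4.86499,-5.23564) → (-4.86,-5.24)
v3: (5,2) → rotate → (0.51316,-5.36066) → ×s → (0.82009,-8.56700) → (0.82,-8.57)
v4: (3.5,5) → rotate → (3.81392,-4.76487) → ×s → (6.09512,-7.61486) → (6.10,-7.61)

Cross-section at z=7.25: (6.85,6.32) (-4.86,-5.24) (0.82,-8.57) (6.10,-7.61)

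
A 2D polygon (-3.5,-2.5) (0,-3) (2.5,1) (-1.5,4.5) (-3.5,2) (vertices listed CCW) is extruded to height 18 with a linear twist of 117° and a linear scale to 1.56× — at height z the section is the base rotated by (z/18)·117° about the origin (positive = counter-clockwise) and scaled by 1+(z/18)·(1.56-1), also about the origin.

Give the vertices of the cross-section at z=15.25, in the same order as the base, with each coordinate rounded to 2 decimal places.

t = z/height = 15.25/18 = 0.847222
s = 1 + (scale-1)·z/height = 1 + (1.56-1)·15.25/18 = 1.474444
θ = twist·z/height = 117°·15.25/18 = 99.1250° = 1.730058 rad
cos θ = -0.158589, sin θ = 0.987345 (intermediates below are computed at full precision and shown rounded to 5 d.p.)
v1: (-3.5,-2.5) → rotate → (3.02342,-3.05923) → ×s → (4.45787,-4.51067) → (4.46,-4.51)
v2: (0,-3) → rotate → (2.96203,0.47577) → ×s → (4.36735,0.70149) → (4.37,0.70)
v3: (2.5,1) → rotate → (-1.38382,2.30977) → ×s → (-2.04036,3.40563) → (-2.04,3.41)
v4: (-1.5,4.5) → rotate → (-4.20517,-2.19467) → ×s → (-6.20029,-3.23591) → (-6.20,-3.24)
v5: (-3.5,2) → rotate → (-1.41963,-3.77288) → ×s → (-2.09316,-5.56291) → (-2.09,-5.56)

Cross-section at z=15.25: (4.46,-4.51) (4.37,0.70) (-2.04,3.41) (-6.20,-3.24) (-2.09,-5.56)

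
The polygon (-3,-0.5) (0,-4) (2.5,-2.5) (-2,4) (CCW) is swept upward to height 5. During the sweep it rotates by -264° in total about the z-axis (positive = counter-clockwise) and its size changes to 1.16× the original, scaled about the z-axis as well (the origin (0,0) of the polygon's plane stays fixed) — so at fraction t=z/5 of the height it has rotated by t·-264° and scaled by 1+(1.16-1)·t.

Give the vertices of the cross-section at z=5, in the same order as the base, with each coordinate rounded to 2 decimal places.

Cross-section at z=5: (0.94,-3.40) (4.61,0.49) (2.58,3.19) (-4.37,-2.79)

t = z/height = 5/5 = 1
s = 1 + (scale-1)·z/height = 1 + (1.16-1)·5/5 = 1.160000
θ = twist·z/height = -264°·5/5 = -264.0000° = -4.607669 rad
cos θ = -0.104528, sin θ = 0.994522 (intermediates below are computed at full precision and shown rounded to 5 d.p.)
v1: (-3,-0.5) → rotate → (0.81085,-2.93130) → ×s → (0.94058,-3.40031) → (0.94,-3.40)
v2: (0,-4) → rotate → (3.97809,0.41811) → ×s → (4.61458,0.48501) → (4.61,0.49)
v3: (2.5,-2.5) → rotate → (2.22498,2.74763) → ×s → (2.58098,3.18725) → (2.58,3.19)
v4: (-2,4) → rotate → (-3.76903,-2.40716) → ×s → (-4.37208,-2.79230) → (-4.37,-2.79)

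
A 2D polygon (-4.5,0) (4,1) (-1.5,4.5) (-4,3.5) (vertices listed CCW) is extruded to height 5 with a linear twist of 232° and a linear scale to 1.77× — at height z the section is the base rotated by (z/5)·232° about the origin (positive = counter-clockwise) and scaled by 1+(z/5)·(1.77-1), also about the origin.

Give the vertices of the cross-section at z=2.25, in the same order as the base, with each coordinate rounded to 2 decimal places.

t = z/height = 2.25/5 = 0.45
s = 1 + (scale-1)·z/height = 1 + (1.77-1)·2.25/5 = 1.346500
θ = twist·z/height = 232°·2.25/5 = 104.4000° = 1.822124 rad
cos θ = -0.248690, sin θ = 0.968583 (intermediates below are computed at full precision and shown rounded to 5 d.p.)
v1: (-4.5,0) → rotate → (1.11910,-4.35862) → ×s → (1.50687,-5.86889) → (1.51,-5.87)
v2: (4,1) → rotate → (-1.96334,3.62564) → ×s → (-2.64364,4.88193) → (-2.64,4.88)
v3: (-1.5,4.5) → rotate → (-3.98559,-2.57198) → ×s → (-5.36660,-3.46317) → (-5.37,-3.46)
v4: (-4,3.5) → rotate → (-2.39528,-4.74475) → ×s → (-3.22525,-6.38880) → (-3.23,-6.39)

Cross-section at z=2.25: (1.51,-5.87) (-2.64,4.88) (-5.37,-3.46) (-3.23,-6.39)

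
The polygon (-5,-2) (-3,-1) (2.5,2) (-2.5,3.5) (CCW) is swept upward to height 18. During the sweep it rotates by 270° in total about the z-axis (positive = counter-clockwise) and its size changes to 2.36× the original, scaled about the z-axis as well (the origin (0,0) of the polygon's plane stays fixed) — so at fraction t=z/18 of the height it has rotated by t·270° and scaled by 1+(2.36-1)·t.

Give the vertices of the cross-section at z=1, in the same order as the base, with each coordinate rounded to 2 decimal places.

t = z/height = 1/18 = 0.0555556
s = 1 + (scale-1)·z/height = 1 + (2.36-1)·1/18 = 1.075556
θ = twist·z/height = 270°·1/18 = 15.0000° = 0.261799 rad
cos θ = 0.965926, sin θ = 0.258819 (intermediates below are computed at full precision and shown rounded to 5 d.p.)
v1: (-5,-2) → rotate → (-4.31199,-3.22595) → ×s → (-4.63779,-3.46969) → (-4.64,-3.47)
v2: (-3,-1) → rotate → (-2.63896,-1.74238) → ×s → (-2.83835,-1.87403) → (-2.84,-1.87)
v3: (2.5,2) → rotate → (1.89718,2.57890) → ×s → (2.04052,2.77375) → (2.04,2.77)
v4: (-2.5,3.5) → rotate → (-3.32068,2.73369) → ×s → (-3.57158,2.94024) → (-3.57,2.94)

Cross-section at z=1: (-4.64,-3.47) (-2.84,-1.87) (2.04,2.77) (-3.57,2.94)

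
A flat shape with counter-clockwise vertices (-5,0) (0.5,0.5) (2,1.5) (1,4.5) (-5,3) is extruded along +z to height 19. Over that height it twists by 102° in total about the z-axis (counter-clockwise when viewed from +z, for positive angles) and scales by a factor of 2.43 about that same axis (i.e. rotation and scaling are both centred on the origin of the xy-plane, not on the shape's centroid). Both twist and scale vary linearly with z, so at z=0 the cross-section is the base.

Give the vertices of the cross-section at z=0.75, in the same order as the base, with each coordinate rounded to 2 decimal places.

Cross-section at z=0.75: (-5.27,-0.37) (0.49,0.56) (2.00,1.73) (0.72,4.82) (-5.49,2.79)

t = z/height = 0.75/19 = 0.0394737
s = 1 + (scale-1)·z/height = 1 + (2.43-1)·0.75/19 = 1.056447
θ = twist·z/height = 102°·0.75/19 = 4.0263° = 0.070272 rad
cos θ = 0.997532, sin θ = 0.070215 (intermediates below are computed at full precision and shown rounded to 5 d.p.)
v1: (-5,0) → rotate → (-4.98766,-0.35107) → ×s → (-5.26920,-0.37089) → (-5.27,-0.37)
v2: (0.5,0.5) → rotate → (0.46366,0.53387) → ×s → (0.48983,0.56401) → (0.49,0.56)
v3: (2,1.5) → rotate → (1.88974,1.63673) → ×s → (1.99641,1.72912) → (2.00,1.73)
v4: (1,4.5) → rotate → (0.68157,4.55911) → ×s → (0.72004,4.81646) → (0.72,4.82)
v5: (-5,3) → rotate → (-5.19830,2.64152) → ×s → (-5.49173,2.79063) → (-5.49,2.79)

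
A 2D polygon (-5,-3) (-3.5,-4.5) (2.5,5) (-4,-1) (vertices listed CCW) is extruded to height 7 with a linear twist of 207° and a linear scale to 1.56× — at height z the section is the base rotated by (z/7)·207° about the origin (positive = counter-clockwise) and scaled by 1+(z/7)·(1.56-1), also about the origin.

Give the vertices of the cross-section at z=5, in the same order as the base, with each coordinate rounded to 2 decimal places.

t = z/height = 5/7 = 0.714286
s = 1 + (scale-1)·z/height = 1 + (1.56-1)·5/7 = 1.400000
θ = twist·z/height = 207°·5/7 = 147.8571° = 2.580594 rad
cos θ = -0.846724, sin θ = 0.532032 (intermediates below are computed at full precision and shown rounded to 5 d.p.)
v1: (-5,-3) → rotate → (5.82972,-0.11999) → ×s → (8.16160,-0.16798) → (8.16,-0.17)
v2: (-3.5,-4.5) → rotate → (5.35768,1.94815) → ×s → (7.50075,2.72741) → (7.50,2.73)
v3: (2.5,5) → rotate → (-4.77697,-2.90354) → ×s → (-6.68776,-4.06496) → (-6.69,-4.06)
v4: (-4,-1) → rotate → (3.91893,-1.28140) → ×s → (5.48650,-1.79397) → (5.49,-1.79)

Cross-section at z=5: (8.16,-0.17) (7.50,2.73) (-6.69,-4.06) (5.49,-1.79)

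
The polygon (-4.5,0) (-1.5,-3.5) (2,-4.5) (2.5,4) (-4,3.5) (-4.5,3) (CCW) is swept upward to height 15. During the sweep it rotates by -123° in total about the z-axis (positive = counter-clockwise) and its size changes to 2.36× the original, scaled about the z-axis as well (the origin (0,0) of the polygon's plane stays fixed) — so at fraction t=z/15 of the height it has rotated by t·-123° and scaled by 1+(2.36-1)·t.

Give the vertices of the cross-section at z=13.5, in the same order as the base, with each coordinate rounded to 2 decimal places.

Cross-section at z=13.5: (3.54,9.36) (-6.10,5.87) (-10.93,-0.62) (6.36,-8.35) (10.43,5.57) (9.78,7.00)

t = z/height = 13.5/15 = 0.9
s = 1 + (scale-1)·z/height = 1 + (2.36-1)·13.5/15 = 2.224000
θ = twist·z/height = -123°·13.5/15 = -110.7000° = -1.932079 rad
cos θ = -0.353475, sin θ = -0.935444 (intermediates below are computed at full precision and shown rounded to 5 d.p.)
v1: (-4.5,0) → rotate → (1.59064,4.20950) → ×s → (3.53758,9.36192) → (3.54,9.36)
v2: (-1.5,-3.5) → rotate → (-2.74384,2.64033) → ×s → (-6.10230,5.87209) → (-6.10,5.87)
v3: (2,-4.5) → rotate → (-4.91645,-0.28025) → ×s → (-10.93418,-0.62328) → (-10.93,-0.62)
v4: (2.5,4) → rotate → (2.85809,-3.75251) → ×s → (6.35639,-8.34558) → (6.36,-8.35)
v5: (-4,3.5) → rotate → (4.68795,2.50461) → ×s → (10.42601,5.57026) → (10.43,5.57)
v6: (-4.5,3) → rotate → (4.39697,3.14907) → ×s → (9.77886,7.00354) → (9.78,7.00)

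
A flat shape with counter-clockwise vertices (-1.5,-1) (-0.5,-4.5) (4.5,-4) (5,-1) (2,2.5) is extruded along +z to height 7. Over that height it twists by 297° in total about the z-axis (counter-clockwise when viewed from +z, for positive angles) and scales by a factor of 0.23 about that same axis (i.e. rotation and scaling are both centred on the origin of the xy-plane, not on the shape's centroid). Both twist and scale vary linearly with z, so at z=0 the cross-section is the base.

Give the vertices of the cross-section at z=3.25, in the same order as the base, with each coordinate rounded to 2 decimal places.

t = z/height = 3.25/7 = 0.464286
s = 1 + (scale-1)·z/height = 1 + (0.23-1)·3.25/7 = 0.642500
θ = twist·z/height = 297°·3.25/7 = 137.8929° = 2.406684 rad
cos θ = -0.741892, sin θ = 0.670519 (intermediates below are computed at full precision and shown rounded to 5 d.p.)
v1: (-1.5,-1) → rotate → (1.78336,-0.26389) → ×s → (1.14581,-0.16955) → (1.15,-0.17)
v2: (-0.5,-4.5) → rotate → (3.38828,3.00326) → ×s → (2.17697,1.92959) → (2.18,1.93)
v3: (4.5,-4) → rotate → (-0.65644,5.98491) → ×s → (-0.42176,3.84530) → (-0.42,3.85)
v4: (5,-1) → rotate → (-3.03894,4.09449) → ×s → (-1.95252,2.63071) → (-1.95,2.63)
v5: (2,2.5) → rotate → (-3.16008,-0.51369) → ×s → (-2.03035,-0.33005) → (-2.03,-0.33)

Cross-section at z=3.25: (1.15,-0.17) (2.18,1.93) (-0.42,3.85) (-1.95,2.63) (-2.03,-0.33)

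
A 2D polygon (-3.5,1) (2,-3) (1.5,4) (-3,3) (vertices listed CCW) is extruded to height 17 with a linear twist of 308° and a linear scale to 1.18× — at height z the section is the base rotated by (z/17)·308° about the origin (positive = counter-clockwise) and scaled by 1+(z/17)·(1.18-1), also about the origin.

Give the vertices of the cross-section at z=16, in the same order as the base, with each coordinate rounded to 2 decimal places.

Cross-section at z=16: (-0.29,4.25) (-2.50,-3.39) (5.00,-0.06) (2.11,4.49)

t = z/height = 16/17 = 0.941176
s = 1 + (scale-1)·z/height = 1 + (1.18-1)·16/17 = 1.169412
θ = twist·z/height = 308°·16/17 = 289.8824° = 5.059402 rad
cos θ = 0.340090, sin θ = -0.940393 (intermediates below are computed at full precision and shown rounded to 5 d.p.)
v1: (-3.5,1) → rotate → (-0.24992,3.63147) → ×s → (-0.29226,4.24668) → (-0.29,4.25)
v2: (2,-3) → rotate → (-2.14100,-2.90106) → ×s → (-2.50371,-3.39253) → (-2.50,-3.39)
v3: (1.5,4) → rotate → (4.27171,-0.05023) → ×s → (4.99538,-0.05874) → (5.00,-0.06)
v4: (-3,3) → rotate → (1.80091,3.84145) → ×s → (2.10600,4.49224) → (2.11,4.49)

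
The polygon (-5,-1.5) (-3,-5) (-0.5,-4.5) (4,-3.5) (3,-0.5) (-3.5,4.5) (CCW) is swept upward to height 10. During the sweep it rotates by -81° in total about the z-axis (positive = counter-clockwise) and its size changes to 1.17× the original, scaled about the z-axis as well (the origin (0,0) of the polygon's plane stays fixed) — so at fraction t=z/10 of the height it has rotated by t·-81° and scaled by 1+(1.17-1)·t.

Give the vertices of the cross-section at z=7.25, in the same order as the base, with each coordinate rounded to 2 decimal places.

t = z/height = 7.25/10 = 0.725
s = 1 + (scale-1)·z/height = 1 + (1.17-1)·7.25/10 = 1.123250
θ = twist·z/height = -81°·7.25/10 = -58.7250° = -1.024945 rad
cos θ = 0.519146, sin θ = -0.854685 (intermediates below are computed at full precision and shown rounded to 5 d.p.)
v1: (-5,-1.5) → rotate → (-3.87776,3.49471) → ×s → (-4.35569,3.92543) → (-4.36,3.93)
v2: (-3,-5) → rotate → (-5.83087,-0.03167) → ×s → (-6.54952,-0.03558) → (-6.55,-0.04)
v3: (-0.5,-4.5) → rotate → (-4.10566,-1.90882) → ×s → (-4.61168,-2.14408) → (-4.61,-2.14)
v4: (4,-3.5) → rotate → (-0.91481,-5.23575) → ×s → (-1.02756,-5.88106) → (-1.03,-5.88)
v5: (3,-0.5) → rotate → (1.13010,-2.82363) → ×s → (1.26938,-3.17164) → (1.27,-3.17)
v6: (-3.5,4.5) → rotate → (2.02907,5.32756) → ×s → (2.27916,5.98418) → (2.28,5.98)

Cross-section at z=7.25: (-4.36,3.93) (-6.55,-0.04) (-4.61,-2.14) (-1.03,-5.88) (1.27,-3.17) (2.28,5.98)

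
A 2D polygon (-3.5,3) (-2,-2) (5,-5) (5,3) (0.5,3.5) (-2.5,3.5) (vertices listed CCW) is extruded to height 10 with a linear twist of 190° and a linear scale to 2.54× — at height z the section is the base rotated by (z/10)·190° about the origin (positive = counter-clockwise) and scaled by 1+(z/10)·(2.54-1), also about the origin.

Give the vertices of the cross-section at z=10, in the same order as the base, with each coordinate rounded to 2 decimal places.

Cross-section at z=10: (10.08,-5.96) (4.12,5.88) (-14.71,10.30) (-11.18,-9.71) (0.29,-8.98) (7.80,-7.65)

t = z/height = 10/10 = 1
s = 1 + (scale-1)·z/height = 1 + (2.54-1)·10/10 = 2.540000
θ = twist·z/height = 190°·10/10 = 190.0000° = 3.316126 rad
cos θ = -0.984808, sin θ = -0.173648 (intermediates below are computed at full precision and shown rounded to 5 d.p.)
v1: (-3.5,3) → rotate → (3.96777,-2.34665) → ×s → (10.07814,-5.96050) → (10.08,-5.96)
v2: (-2,-2) → rotate → (1.62232,2.31691) → ×s → (4.12069,5.88496) → (4.12,5.88)
v3: (5,-5) → rotate → (-5.79228,4.05580) → ×s → (-14.71239,10.30173) → (-14.71,10.30)
v4: (5,3) → rotate → (-4.40309,-3.82266) → ×s → (-11.18386,-9.70957) → (-11.18,-9.71)
v5: (0.5,3.5) → rotate → (0.11536,-3.53365) → ×s → (0.29303,-8.97547) → (0.29,-8.98)
v6: (-2.5,3.5) → rotate → (3.06979,-3.01271) → ×s → (7.79726,-7.65227) → (7.80,-7.65)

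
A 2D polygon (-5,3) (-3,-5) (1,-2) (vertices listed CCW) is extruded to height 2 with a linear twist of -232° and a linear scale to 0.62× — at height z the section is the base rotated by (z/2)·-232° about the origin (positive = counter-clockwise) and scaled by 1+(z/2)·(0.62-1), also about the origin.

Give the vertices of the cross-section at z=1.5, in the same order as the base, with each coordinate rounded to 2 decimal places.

t = z/height = 1.5/2 = 0.75
s = 1 + (scale-1)·z/height = 1 + (0.62-1)·1.5/2 = 0.715000
θ = twist·z/height = -232°·1.5/2 = -174.0000° = -3.036873 rad
cos θ = -0.994522, sin θ = -0.104528 (intermediates below are computed at full precision and shown rounded to 5 d.p.)
v1: (-5,3) → rotate → (5.28619,-2.46092) → ×s → (3.77963,-1.75956) → (3.78,-1.76)
v2: (-3,-5) → rotate → (2.46092,5.28619) → ×s → (1.75956,3.77963) → (1.76,3.78)
v3: (1,-2) → rotate → (-1.20358,1.88452) → ×s → (-0.86056,1.34743) → (-0.86,1.35)

Cross-section at z=1.5: (3.78,-1.76) (1.76,3.78) (-0.86,1.35)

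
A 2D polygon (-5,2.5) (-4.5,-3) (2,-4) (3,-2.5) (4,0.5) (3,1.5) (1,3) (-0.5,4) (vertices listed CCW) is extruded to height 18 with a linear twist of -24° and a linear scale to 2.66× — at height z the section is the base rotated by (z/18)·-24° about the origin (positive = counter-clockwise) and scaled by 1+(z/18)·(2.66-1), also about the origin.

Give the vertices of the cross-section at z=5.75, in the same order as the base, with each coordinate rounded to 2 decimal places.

Cross-section at z=5.75: (-7.07,4.81) (-7.44,-3.63) (2.22,-6.47) (4.04,-4.40) (6.17,-0.06) (4.86,1.66) (2.13,4.35) (0.06,6.17)

t = z/height = 5.75/18 = 0.319444
s = 1 + (scale-1)·z/height = 1 + (2.66-1)·5.75/18 = 1.530278
θ = twist·z/height = -24°·5.75/18 = -7.6667° = -0.133809 rad
cos θ = 0.991061, sin θ = -0.133410 (intermediates below are computed at full precision and shown rounded to 5 d.p.)
v1: (-5,2.5) → rotate → (-4.62178,3.14470) → ×s → (-7.07261,4.81227) → (-7.07,4.81)
v2: (-4.5,-3) → rotate → (-4.86000,-2.37284) → ×s → (-7.43716,-3.63110) → (-7.44,-3.63)
v3: (2,-4) → rotate → (1.44848,-4.23106) → ×s → (2.21658,-6.47470) → (2.22,-6.47)
v4: (3,-2.5) → rotate → (2.63966,-2.87788) → ×s → (4.03941,-4.40396) → (4.04,-4.40)
v5: (4,0.5) → rotate → (4.03095,-0.03811) → ×s → (6.16847,-0.05832) → (6.17,-0.06)
v6: (3,1.5) → rotate → (3.17330,1.08636) → ×s → (4.85603,1.66244) → (4.86,1.66)
v7: (1,3) → rotate → (1.39129,2.83977) → ×s → (2.12906,4.34564) → (2.13,4.35)
v8: (-0.5,4) → rotate → (0.03811,4.03095) → ×s → (0.05832,6.16847) → (0.06,6.17)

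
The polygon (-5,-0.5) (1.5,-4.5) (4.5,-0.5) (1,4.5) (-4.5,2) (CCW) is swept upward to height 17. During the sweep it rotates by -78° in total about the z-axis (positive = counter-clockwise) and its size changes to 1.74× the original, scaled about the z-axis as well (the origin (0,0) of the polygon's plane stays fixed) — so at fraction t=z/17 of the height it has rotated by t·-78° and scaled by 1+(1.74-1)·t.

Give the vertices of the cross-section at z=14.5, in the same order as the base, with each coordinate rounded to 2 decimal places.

t = z/height = 14.5/17 = 0.852941
s = 1 + (scale-1)·z/height = 1 + (1.74-1)·14.5/17 = 1.631176
θ = twist·z/height = -78°·14.5/17 = -66.5294° = -1.161157 rad
cos θ = 0.398278, sin θ = -0.917265 (intermediates below are computed at full precision and shown rounded to 5 d.p.)
v1: (-5,-0.5) → rotate → (-2.45002,4.38718) → ×s → (-3.99642,7.15627) → (-4.00,7.16)
v2: (1.5,-4.5) → rotate → (-3.53027,-3.16815) → ×s → (-5.75850,-5.16781) → (-5.76,-5.17)
v3: (4.5,-0.5) → rotate → (1.33362,-4.32683) → ×s → (2.17537,-7.05782) → (2.18,-7.06)
v4: (1,4.5) → rotate → (4.52597,0.87499) → ×s → (7.38265,1.42726) → (7.38,1.43)
v5: (-4.5,2) → rotate → (0.04228,4.92425) → ×s → (0.06896,8.03232) → (0.07,8.03)

Cross-section at z=14.5: (-4.00,7.16) (-5.76,-5.17) (2.18,-7.06) (7.38,1.43) (0.07,8.03)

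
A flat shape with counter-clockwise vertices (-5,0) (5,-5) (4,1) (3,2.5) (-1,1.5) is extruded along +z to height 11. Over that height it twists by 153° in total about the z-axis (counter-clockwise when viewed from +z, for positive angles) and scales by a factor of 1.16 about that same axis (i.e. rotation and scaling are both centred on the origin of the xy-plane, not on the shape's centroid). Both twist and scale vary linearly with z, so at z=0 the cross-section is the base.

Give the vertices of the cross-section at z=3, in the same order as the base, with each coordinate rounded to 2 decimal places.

t = z/height = 3/11 = 0.272727
s = 1 + (scale-1)·z/height = 1 + (1.16-1)·3/11 = 1.043636
θ = twist·z/height = 153°·3/11 = 41.7273° = 0.728278 rad
cos θ = 0.746321, sin θ = 0.665586 (intermediates below are computed at full precision and shown rounded to 5 d.p.)
v1: (-5,0) → rotate → (-3.73161,-3.32793) → ×s → (-3.89444,-3.47315) → (-3.89,-3.47)
v2: (5,-5) → rotate → (7.05954,-0.40368) → ×s → (7.36759,-0.42129) → (7.37,-0.42)
v3: (4,1) → rotate → (2.31970,3.40866) → ×s → (2.42092,3.55741) → (2.42,3.56)
v4: (3,2.5) → rotate → (0.57500,3.86256) → ×s → (0.60009,4.03111) → (0.60,4.03)
v5: (-1,1.5) → rotate → (-1.74470,0.45390) → ×s → (-1.82083,0.47370) → (-1.82,0.47)

Cross-section at z=3: (-3.89,-3.47) (7.37,-0.42) (2.42,3.56) (0.60,4.03) (-1.82,0.47)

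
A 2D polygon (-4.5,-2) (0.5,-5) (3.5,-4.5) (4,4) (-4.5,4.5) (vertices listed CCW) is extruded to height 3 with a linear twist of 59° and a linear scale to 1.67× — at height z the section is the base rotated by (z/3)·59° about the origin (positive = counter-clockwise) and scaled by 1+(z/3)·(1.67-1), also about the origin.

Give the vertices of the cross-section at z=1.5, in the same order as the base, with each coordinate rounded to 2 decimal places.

t = z/height = 1.5/3 = 0.5
s = 1 + (scale-1)·z/height = 1 + (1.67-1)·1.5/3 = 1.335000
θ = twist·z/height = 59°·1.5/3 = 29.5000° = 0.514872 rad
cos θ = 0.870356, sin θ = 0.492424 (intermediates below are computed at full precision and shown rounded to 5 d.p.)
v1: (-4.5,-2) → rotate → (-2.93175,-3.95662) → ×s → (-3.91389,-5.28208) → (-3.91,-5.28)
v2: (0.5,-5) → rotate → (2.89730,-4.10557) → ×s → (3.86789,-5.48093) → (3.87,-5.48)
v3: (3.5,-4.5) → rotate → (5.26215,-2.19312) → ×s → (7.02497,-2.92781) → (7.02,-2.93)
v4: (4,4) → rotate → (1.51173,5.45112) → ×s → (2.01816,7.27724) → (2.02,7.28)
v5: (-4.5,4.5) → rotate → (-6.13251,1.70069) → ×s → (-8.18690,2.27043) → (-8.19,2.27)

Cross-section at z=1.5: (-3.91,-5.28) (3.87,-5.48) (7.02,-2.93) (2.02,7.28) (-8.19,2.27)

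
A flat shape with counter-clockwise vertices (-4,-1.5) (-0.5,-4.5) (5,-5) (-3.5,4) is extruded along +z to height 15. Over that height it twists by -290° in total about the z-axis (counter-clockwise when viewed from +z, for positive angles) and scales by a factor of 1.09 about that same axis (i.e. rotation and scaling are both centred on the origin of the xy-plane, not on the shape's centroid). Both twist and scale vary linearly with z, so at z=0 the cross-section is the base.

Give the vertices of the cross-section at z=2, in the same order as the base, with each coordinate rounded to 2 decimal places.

t = z/height = 2/15 = 0.133333
s = 1 + (scale-1)·z/height = 1 + (1.09-1)·2/15 = 1.012000
θ = twist·z/height = -290°·2/15 = -38.6667° = -0.674861 rad
cos θ = 0.780794, sin θ = -0.624789 (intermediates below are computed at full precision and shown rounded to 5 d.p.)
v1: (-4,-1.5) → rotate → (-4.06036,1.32796) → ×s → (-4.10908,1.34390) → (-4.11,1.34)
v2: (-0.5,-4.5) → rotate → (-3.20195,-3.20118) → ×s → (-3.24037,-3.23959) → (-3.24,-3.24)
v3: (5,-5) → rotate → (0.78003,-7.02791) → ×s → (0.78939,-7.11225) → (0.79,-7.11)
v4: (-3.5,4) → rotate → (-0.23363,5.30994) → ×s → (-0.23643,5.37366) → (-0.24,5.37)

Cross-section at z=2: (-4.11,1.34) (-3.24,-3.24) (0.79,-7.11) (-0.24,5.37)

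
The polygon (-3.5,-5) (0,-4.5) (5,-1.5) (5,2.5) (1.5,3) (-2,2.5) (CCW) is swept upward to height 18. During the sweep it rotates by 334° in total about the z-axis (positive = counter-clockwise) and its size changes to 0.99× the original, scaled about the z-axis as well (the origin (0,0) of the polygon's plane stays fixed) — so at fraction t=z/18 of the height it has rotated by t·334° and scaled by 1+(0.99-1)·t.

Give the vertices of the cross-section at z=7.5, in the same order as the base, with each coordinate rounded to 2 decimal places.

t = z/height = 7.5/18 = 0.416667
s = 1 + (scale-1)·z/height = 1 + (0.99-1)·7.5/18 = 0.995833
θ = twist·z/height = 334°·7.5/18 = 139.1667° = 2.428917 rad
cos θ = -0.756615, sin θ = 0.653861 (intermediates below are computed at full precision and shown rounded to 5 d.p.)
v1: (-3.5,-5) → rotate → (5.91746,1.49456) → ×s → (5.89280,1.48833) → (5.89,1.49)
v2: (0,-4.5) → rotate → (2.94237,3.40477) → ×s → (2.93011,3.39058) → (2.93,3.39)
v3: (5,-1.5) → rotate → (-2.80228,4.40423) → ×s → (-2.79061,4.38588) → (-2.79,4.39)
v4: (5,2.5) → rotate → (-5.41773,1.37777) → ×s → (-5.39515,1.37203) → (-5.40,1.37)
v5: (1.5,3) → rotate → (-3.09650,-1.28905) → ×s → (-3.08360,-1.28368) → (-3.08,-1.28)
v6: (-2,2.5) → rotate → (-0.12142,-3.19926) → ×s → (-0.12092,-3.18593) → (-0.12,-3.19)

Cross-section at z=7.5: (5.89,1.49) (2.93,3.39) (-2.79,4.39) (-5.40,1.37) (-3.08,-1.28) (-0.12,-3.19)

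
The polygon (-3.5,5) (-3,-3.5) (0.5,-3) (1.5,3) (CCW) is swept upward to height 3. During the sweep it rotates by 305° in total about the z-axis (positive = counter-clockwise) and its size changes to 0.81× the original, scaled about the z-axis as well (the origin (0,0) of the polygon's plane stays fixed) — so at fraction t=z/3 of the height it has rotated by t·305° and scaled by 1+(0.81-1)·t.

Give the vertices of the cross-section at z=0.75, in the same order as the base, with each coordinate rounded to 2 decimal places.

Cross-section at z=0.75: (-5.42,-2.11) (2.56,-3.57) (2.89,-0.22) (-2.44,2.07)

t = z/height = 0.75/3 = 0.25
s = 1 + (scale-1)·z/height = 1 + (0.81-1)·0.75/3 = 0.952500
θ = twist·z/height = 305°·0.75/3 = 76.2500° = 1.330814 rad
cos θ = 0.237686, sin θ = 0.971342 (intermediates below are computed at full precision and shown rounded to 5 d.p.)
v1: (-3.5,5) → rotate → (-5.68861,-2.21127) → ×s → (-5.41840,-2.10623) → (-5.42,-2.11)
v2: (-3,-3.5) → rotate → (2.68664,-3.74593) → ×s → (2.55902,-3.56800) → (2.56,-3.57)
v3: (0.5,-3) → rotate → (3.03287,-0.22739) → ×s → (2.88881,-0.21659) → (2.89,-0.22)
v4: (1.5,3) → rotate → (-2.55750,2.17007) → ×s → (-2.43602,2.06699) → (-2.44,2.07)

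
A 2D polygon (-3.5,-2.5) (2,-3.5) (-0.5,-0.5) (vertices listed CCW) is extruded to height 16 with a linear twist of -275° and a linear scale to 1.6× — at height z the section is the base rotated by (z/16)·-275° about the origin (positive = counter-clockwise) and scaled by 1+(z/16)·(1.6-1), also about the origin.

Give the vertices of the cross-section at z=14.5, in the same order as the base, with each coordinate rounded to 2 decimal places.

Cross-section at z=14.5: (5.53,-3.68) (3.96,4.80) (1.00,-0.45)

t = z/height = 14.5/16 = 0.90625
s = 1 + (scale-1)·z/height = 1 + (1.6-1)·14.5/16 = 1.543750
θ = twist·z/height = -275°·14.5/16 = -249.2188° = -4.349688 rad
cos θ = -0.354801, sin θ = 0.934942 (intermediates below are computed at full precision and shown rounded to 5 d.p.)
v1: (-3.5,-2.5) → rotate → (3.57916,-2.38529) → ×s → (5.52533,-3.68230) → (5.53,-3.68)
v2: (2,-3.5) → rotate → (2.56269,3.11169) → ×s → (3.95616,4.80367) → (3.96,4.80)
v3: (-0.5,-0.5) → rotate → (0.64487,-0.29007) → ×s → (0.99552,-0.44780) → (1.00,-0.45)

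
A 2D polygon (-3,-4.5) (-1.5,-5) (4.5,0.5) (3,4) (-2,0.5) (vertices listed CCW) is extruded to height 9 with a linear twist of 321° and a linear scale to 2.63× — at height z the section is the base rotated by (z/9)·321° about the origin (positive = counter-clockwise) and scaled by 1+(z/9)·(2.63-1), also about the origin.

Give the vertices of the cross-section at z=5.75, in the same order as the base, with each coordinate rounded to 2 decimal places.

t = z/height = 5.75/9 = 0.638889
s = 1 + (scale-1)·z/height = 1 + (2.63-1)·5.75/9 = 2.041389
θ = twist·z/height = 321°·5.75/9 = 205.0833° = 3.579379 rad
cos θ = -0.905692, sin θ = -0.423936 (intermediates below are computed at full precision and shown rounded to 5 d.p.)
v1: (-3,-4.5) → rotate → (0.80936,5.34742) → ×s → (1.65223,10.91617) → (1.65,10.92)
v2: (-1.5,-5) → rotate → (-0.76114,5.16436) → ×s → (-1.55379,10.54248) → (-1.55,10.54)
v3: (4.5,0.5) → rotate → (-3.86365,-2.36056) → ×s → (-7.88721,-4.81882) → (-7.89,-4.82)
v4: (3,4) → rotate → (-1.02133,-4.89458) → ×s → (-2.08494,-9.99173) → (-2.08,-9.99)
v5: (-2,0.5) → rotate → (2.02335,0.39503) → ×s → (4.13045,0.80640) → (4.13,0.81)

Cross-section at z=5.75: (1.65,10.92) (-1.55,10.54) (-7.89,-4.82) (-2.08,-9.99) (4.13,0.81)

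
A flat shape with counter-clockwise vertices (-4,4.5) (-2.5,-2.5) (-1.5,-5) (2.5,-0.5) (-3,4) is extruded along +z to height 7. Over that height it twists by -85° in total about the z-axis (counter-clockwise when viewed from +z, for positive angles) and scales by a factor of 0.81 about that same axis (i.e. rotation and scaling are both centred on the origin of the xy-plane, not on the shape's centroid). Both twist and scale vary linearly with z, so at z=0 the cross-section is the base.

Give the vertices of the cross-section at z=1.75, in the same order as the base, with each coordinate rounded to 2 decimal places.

t = z/height = 1.75/7 = 0.25
s = 1 + (scale-1)·z/height = 1 + (0.81-1)·1.75/7 = 0.952500
θ = twist·z/height = -85°·1.75/7 = -21.2500° = -0.370882 rad
cos θ = 0.932008, sin θ = -0.362438 (intermediates below are computed at full precision and shown rounded to 5 d.p.)
v1: (-4,4.5) → rotate → (-2.09706,5.64379) → ×s → (-1.99745,5.37571) → (-2.00,5.38)
v2: (-2.5,-2.5) → rotate → (-3.23611,-1.42392) → ×s → (-3.08240,-1.35629) → (-3.08,-1.36)
v3: (-1.5,-5) → rotate → (-3.21020,-4.11638) → ×s → (-3.05772,-3.92085) → (-3.06,-3.92)
v4: (2.5,-0.5) → rotate → (2.14880,-1.37210) → ×s → (2.04673,-1.30692) → (2.05,-1.31)
v5: (-3,4) → rotate → (-1.34627,4.81535) → ×s → (-1.28232,4.58662) → (-1.28,4.59)

Cross-section at z=1.75: (-2.00,5.38) (-3.08,-1.36) (-3.06,-3.92) (2.05,-1.31) (-1.28,4.59)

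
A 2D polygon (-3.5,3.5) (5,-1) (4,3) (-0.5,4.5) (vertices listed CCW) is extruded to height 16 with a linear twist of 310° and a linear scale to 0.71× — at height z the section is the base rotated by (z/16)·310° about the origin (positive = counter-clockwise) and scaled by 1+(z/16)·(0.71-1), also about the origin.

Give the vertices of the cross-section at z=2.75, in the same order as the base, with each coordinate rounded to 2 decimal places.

t = z/height = 2.75/16 = 0.171875
s = 1 + (scale-1)·z/height = 1 + (0.71-1)·2.75/16 = 0.950156
θ = twist·z/height = 310°·2.75/16 = 53.2813° = 0.929933 rad
cos θ = 0.597887, sin θ = 0.801580 (intermediates below are computed at full precision and shown rounded to 5 d.p.)
v1: (-3.5,3.5) → rotate → (-4.89814,-0.71292) → ×s → (-4.65399,-0.67739) → (-4.65,-0.68)
v2: (5,-1) → rotate → (3.79102,3.41001) → ×s → (3.60206,3.24004) → (3.60,3.24)
v3: (4,3) → rotate → (-0.01319,4.99998) → ×s → (-0.01253,4.75076) → (-0.01,4.75)
v4: (-0.5,4.5) → rotate → (-3.90605,2.28970) → ×s → (-3.71136,2.17558) → (-3.71,2.18)

Cross-section at z=2.75: (-4.65,-0.68) (3.60,3.24) (-0.01,4.75) (-3.71,2.18)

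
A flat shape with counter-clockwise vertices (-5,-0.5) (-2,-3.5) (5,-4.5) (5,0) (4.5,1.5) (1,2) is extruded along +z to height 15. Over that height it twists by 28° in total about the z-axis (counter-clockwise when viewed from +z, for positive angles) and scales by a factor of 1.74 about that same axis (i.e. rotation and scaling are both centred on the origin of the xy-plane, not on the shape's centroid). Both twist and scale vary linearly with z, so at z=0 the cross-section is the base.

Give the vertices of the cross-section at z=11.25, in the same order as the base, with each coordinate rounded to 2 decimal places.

Cross-section at z=11.25: (-6.98,-3.51) (-0.95,-6.20) (9.77,-3.75) (7.26,2.79) (5.70,4.69) (0.34,3.46)

t = z/height = 11.25/15 = 0.75
s = 1 + (scale-1)·z/height = 1 + (1.74-1)·11.25/15 = 1.555000
θ = twist·z/height = 28°·11.25/15 = 21.0000° = 0.366519 rad
cos θ = 0.933580, sin θ = 0.358368 (intermediates below are computed at full precision and shown rounded to 5 d.p.)
v1: (-5,-0.5) → rotate → (-4.48872,-2.25863) → ×s → (-6.97996,-3.51217) → (-6.98,-3.51)
v2: (-2,-3.5) → rotate → (-0.61287,-3.98427) → ×s → (-0.95302,-6.19554) → (-0.95,-6.20)
v3: (5,-4.5) → rotate → (6.28056,-2.40927) → ×s → (9.76627,-3.74642) → (9.77,-3.75)
v4: (5,0) → rotate → (4.66790,1.79184) → ×s → (7.25859,2.78631) → (7.26,2.79)
v5: (4.5,1.5) → rotate → (3.66356,3.01303) → ×s → (5.69684,4.68526) → (5.70,4.69)
v6: (1,2) → rotate → (0.21684,2.22553) → ×s → (0.33719,3.46070) → (0.34,3.46)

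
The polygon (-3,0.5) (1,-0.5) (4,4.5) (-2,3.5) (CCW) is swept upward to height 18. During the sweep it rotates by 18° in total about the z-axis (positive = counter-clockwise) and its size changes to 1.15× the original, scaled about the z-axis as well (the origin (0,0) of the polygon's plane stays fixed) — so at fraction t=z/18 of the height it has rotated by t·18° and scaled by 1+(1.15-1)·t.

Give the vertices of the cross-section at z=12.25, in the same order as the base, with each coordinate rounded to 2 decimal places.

t = z/height = 12.25/18 = 0.680556
s = 1 + (scale-1)·z/height = 1 + (1.15-1)·12.25/18 = 1.102083
θ = twist·z/height = 18°·12.25/18 = 12.2500° = 0.213803 rad
cos θ = 0.977231, sin θ = 0.212178 (intermediates below are computed at full precision and shown rounded to 5 d.p.)
v1: (-3,0.5) → rotate → (-3.03778,-0.14792) → ×s → (-3.34789,-0.16302) → (-3.35,-0.16)
v2: (1,-0.5) → rotate → (1.08332,-0.27644) → ×s → (1.19391,-0.30466) → (1.19,-0.30)
v3: (4,4.5) → rotate → (2.95412,5.24625) → ×s → (3.25569,5.78181) → (3.26,5.78)
v4: (-2,3.5) → rotate → (-2.69708,2.99595) → ×s → (-2.97241,3.30179) → (-2.97,3.30)

Cross-section at z=12.25: (-3.35,-0.16) (1.19,-0.30) (3.26,5.78) (-2.97,3.30)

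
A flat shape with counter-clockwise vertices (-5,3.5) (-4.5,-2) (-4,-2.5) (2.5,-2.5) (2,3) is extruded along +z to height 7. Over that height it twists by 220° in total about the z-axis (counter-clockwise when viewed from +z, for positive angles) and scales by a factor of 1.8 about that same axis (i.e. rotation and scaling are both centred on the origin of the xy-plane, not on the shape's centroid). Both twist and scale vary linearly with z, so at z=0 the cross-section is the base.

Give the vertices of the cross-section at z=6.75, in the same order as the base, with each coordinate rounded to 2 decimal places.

Cross-section at z=6.75: (10.80,-0.54) (4.86,7.24) (3.64,7.52) (-6.11,1.39) (-0.17,-6.38)

t = z/height = 6.75/7 = 0.964286
s = 1 + (scale-1)·z/height = 1 + (1.8-1)·6.75/7 = 1.771429
θ = twist·z/height = 220°·6.75/7 = 212.1429° = 3.702591 rad
cos θ = -0.846724, sin θ = -0.532032 (intermediates below are computed at full precision and shown rounded to 5 d.p.)
v1: (-5,3.5) → rotate → (6.09573,-0.30337) → ×s → (10.79816,-0.53741) → (10.80,-0.54)
v2: (-4.5,-2) → rotate → (2.74619,4.08759) → ×s → (4.86469,7.24088) → (4.86,7.24)
v3: (-4,-2.5) → rotate → (2.05682,4.24494) → ×s → (3.64350,7.51961) → (3.64,7.52)
v4: (2.5,-2.5) → rotate → (-3.44689,0.78673) → ×s → (-6.10592,1.39364) → (-6.11,1.39)
v5: (2,3) → rotate → (-0.09735,-3.60424) → ×s → (-0.17245,-6.38465) → (-0.17,-6.38)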